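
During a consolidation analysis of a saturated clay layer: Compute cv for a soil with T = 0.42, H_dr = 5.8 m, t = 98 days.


Using cv = T * H_dr^2 / t
H_dr^2 = 5.8^2 = 33.64
cv = 0.42 * 33.64 / 98
cv = 0.14417 m^2/day


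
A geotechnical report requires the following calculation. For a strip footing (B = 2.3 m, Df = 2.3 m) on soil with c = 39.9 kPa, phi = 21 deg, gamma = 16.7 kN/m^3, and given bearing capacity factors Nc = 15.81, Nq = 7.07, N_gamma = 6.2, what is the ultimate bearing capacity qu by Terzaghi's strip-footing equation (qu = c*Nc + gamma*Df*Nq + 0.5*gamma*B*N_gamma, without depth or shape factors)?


Compute qu = c*Nc + gamma*Df*Nq + 0.5*gamma*B*N_gamma
Term 1: 39.9 * 15.81 = 630.819
Term 2: 16.7 * 2.3 * 7.07 = 271.5587
Term 3: 0.5 * 16.7 * 2.3 * 6.2 = 119.071
qu = 630.819 + 271.5587 + 119.071
qu = 1021.45 kPa


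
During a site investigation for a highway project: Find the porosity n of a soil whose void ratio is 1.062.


Using the relation n = e / (1 + e)
n = 1.062 / (1 + 1.062)
n = 1.062 / 2.062
n = 0.515


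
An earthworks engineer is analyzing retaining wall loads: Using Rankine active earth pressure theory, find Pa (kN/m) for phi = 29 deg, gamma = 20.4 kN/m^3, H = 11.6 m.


Compute active earth pressure coefficient:
Ka = tan^2(45 - phi/2) = tan^2(30.5) = 0.346974
Compute active force:
Pa = 0.5 * Ka * gamma * H^2
Pa = 0.5 * 0.346974 * 20.4 * 11.6^2
Pa = 476.23 kN/m


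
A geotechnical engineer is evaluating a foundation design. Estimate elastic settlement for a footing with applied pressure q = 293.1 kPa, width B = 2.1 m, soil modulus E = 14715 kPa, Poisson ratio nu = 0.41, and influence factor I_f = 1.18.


Result: 41.061 mm

Derivation:
Using Se = q * B * (1 - nu^2) * I_f / E
1 - nu^2 = 1 - 0.41^2 = 0.8319
Se = 293.1 * 2.1 * 0.8319 * 1.18 / 14715
Se = 0.041061 m
Convert to mm: Se = 0.041061 * 1000 = 41.061 mm


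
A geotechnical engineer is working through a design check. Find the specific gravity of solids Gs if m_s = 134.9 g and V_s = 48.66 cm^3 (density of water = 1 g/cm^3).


Result: 2.772

Derivation:
Using Gs = m_s / (V_s * rho_w)
Since rho_w = 1 g/cm^3:
Gs = 134.9 / 48.66
Gs = 2.772


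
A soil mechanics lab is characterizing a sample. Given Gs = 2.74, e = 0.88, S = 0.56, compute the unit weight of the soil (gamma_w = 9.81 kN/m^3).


Using gamma = gamma_w * (Gs + S*e) / (1 + e)
Numerator: Gs + S*e = 2.74 + 0.56*0.88 = 3.2328
Denominator: 1 + e = 1 + 0.88 = 1.88
gamma = 9.81 * 3.2328 / 1.88
gamma = 16.869 kN/m^3


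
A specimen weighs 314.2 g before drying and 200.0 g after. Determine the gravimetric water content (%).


Using w = (m_wet - m_dry) / m_dry * 100
m_wet - m_dry = 314.2 - 200.0 = 114.2 g
w = 114.2 / 200.0 * 100
w = 57.1 %


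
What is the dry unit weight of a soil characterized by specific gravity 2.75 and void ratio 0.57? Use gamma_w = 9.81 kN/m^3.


Result: 17.183 kN/m^3

Derivation:
Using gamma_d = Gs * gamma_w / (1 + e)
gamma_d = 2.75 * 9.81 / (1 + 0.57)
gamma_d = 2.75 * 9.81 / 1.57
gamma_d = 17.183 kN/m^3


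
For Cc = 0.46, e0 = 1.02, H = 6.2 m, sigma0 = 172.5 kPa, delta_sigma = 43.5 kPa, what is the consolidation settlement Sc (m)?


Using Sc = Cc * H / (1 + e0) * log10((sigma0 + delta_sigma) / sigma0)
Stress ratio = (172.5 + 43.5) / 172.5 = 1.25217
log10(1.25217) = 0.0976647
Cc * H / (1 + e0) = 0.46 * 6.2 / (1 + 1.02) = 1.41188
Sc = 1.41188 * 0.0976647
Sc = 0.1379 m


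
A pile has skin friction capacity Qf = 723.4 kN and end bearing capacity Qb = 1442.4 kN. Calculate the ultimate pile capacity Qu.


Result: 2165.8 kN

Derivation:
Using Qu = Qf + Qb
Qu = 723.4 + 1442.4
Qu = 2165.8 kN


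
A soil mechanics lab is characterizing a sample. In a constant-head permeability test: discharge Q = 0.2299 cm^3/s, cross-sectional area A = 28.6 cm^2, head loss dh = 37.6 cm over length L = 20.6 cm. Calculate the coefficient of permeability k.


Compute hydraulic gradient:
i = dh / L = 37.6 / 20.6 = 1.82524
Then apply Darcy's law:
k = Q / (A * i)
k = 0.2299 / (28.6 * 1.82524)
k = 0.2299 / 52.2019
k = 0.004404 cm/s


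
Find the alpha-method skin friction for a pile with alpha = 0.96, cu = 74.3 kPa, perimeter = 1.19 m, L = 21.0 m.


Result: 1782.49 kN

Derivation:
Using Qs = alpha * cu * perimeter * L
Qs = 0.96 * 74.3 * 1.19 * 21.0
Qs = 1782.49 kN


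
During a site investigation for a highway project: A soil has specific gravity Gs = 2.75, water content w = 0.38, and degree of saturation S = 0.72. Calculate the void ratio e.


Result: 1.4514

Derivation:
Using the relation e = Gs * w / S
e = 2.75 * 0.38 / 0.72
e = 1.4514


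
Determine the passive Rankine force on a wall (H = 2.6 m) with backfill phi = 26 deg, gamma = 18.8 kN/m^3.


Compute passive earth pressure coefficient:
Kp = tan^2(45 + phi/2) = tan^2(58.0) = 2.561071
Compute passive force:
Pp = 0.5 * Kp * gamma * H^2
Pp = 0.5 * 2.561071 * 18.8 * 2.6^2
Pp = 162.74 kN/m


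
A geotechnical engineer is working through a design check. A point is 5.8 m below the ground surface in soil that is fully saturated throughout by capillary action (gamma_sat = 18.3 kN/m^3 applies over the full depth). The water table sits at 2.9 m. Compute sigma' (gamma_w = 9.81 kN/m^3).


Total stress = gamma_sat * depth
sigma = 18.3 * 5.8 = 106.14 kPa
Pore water pressure u = gamma_w * (depth - d_wt)
u = 9.81 * (5.8 - 2.9) = 28.449 kPa
Effective stress = sigma - u
sigma' = 106.14 - 28.449 = 77.69 kPa


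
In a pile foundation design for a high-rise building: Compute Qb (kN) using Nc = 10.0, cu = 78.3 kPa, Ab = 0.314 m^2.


Using Qb = Nc * cu * Ab
Qb = 10.0 * 78.3 * 0.314
Qb = 245.86 kN


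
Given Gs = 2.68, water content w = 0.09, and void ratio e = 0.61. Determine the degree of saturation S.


Result: 0.3954

Derivation:
Using S = Gs * w / e
S = 2.68 * 0.09 / 0.61
S = 0.3954


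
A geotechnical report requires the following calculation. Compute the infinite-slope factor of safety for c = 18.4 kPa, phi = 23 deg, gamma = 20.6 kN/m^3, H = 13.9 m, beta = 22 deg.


Result: 1.236

Derivation:
Using Fs = c / (gamma*H*sin(beta)*cos(beta)) + tan(phi)/tan(beta)
Cohesion contribution = 18.4 / (20.6*13.9*sin(22)*cos(22))
Cohesion contribution = 0.18501
Friction contribution = tan(23)/tan(22) = 1.05061
Fs = 0.18501 + 1.05061
Fs = 1.236


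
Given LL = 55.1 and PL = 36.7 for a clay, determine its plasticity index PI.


Using PI = LL - PL
PI = 55.1 - 36.7
PI = 18.4


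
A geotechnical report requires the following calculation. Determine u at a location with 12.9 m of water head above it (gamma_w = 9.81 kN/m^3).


Result: 126.55 kPa

Derivation:
Using u = gamma_w * h_w
u = 9.81 * 12.9
u = 126.55 kPa


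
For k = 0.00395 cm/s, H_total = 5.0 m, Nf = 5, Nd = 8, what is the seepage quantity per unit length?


Result: 0.0001234 m^3/s per m

Derivation:
Convert k to m/s for unit consistency with H:
k = 0.00395 cm/s = 0.00395 / 100 m/s = 3.95e-05 m/s
Using q = k * H * Nf / Nd
Nf / Nd = 5 / 8 = 0.625
q = 3.95e-05 * 5.0 * 0.625
q = 0.0001234 m^3/s per m


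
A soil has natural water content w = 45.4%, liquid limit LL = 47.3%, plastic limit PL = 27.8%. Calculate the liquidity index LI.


First compute the plasticity index:
PI = LL - PL = 47.3 - 27.8 = 19.5
Then compute the liquidity index:
LI = (w - PL) / PI
LI = (45.4 - 27.8) / 19.5
LI = 0.903


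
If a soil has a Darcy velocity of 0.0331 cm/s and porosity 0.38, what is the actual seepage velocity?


Using v_s = v_d / n
v_s = 0.0331 / 0.38
v_s = 0.08711 cm/s


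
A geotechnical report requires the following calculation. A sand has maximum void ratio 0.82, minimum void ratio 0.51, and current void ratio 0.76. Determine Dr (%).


Using Dr = (e_max - e) / (e_max - e_min) * 100
e_max - e = 0.82 - 0.76 = 0.06
e_max - e_min = 0.82 - 0.51 = 0.31
Dr = 0.06 / 0.31 * 100
Dr = 19.35 %


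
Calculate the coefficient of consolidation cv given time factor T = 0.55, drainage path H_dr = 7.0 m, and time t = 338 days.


Using cv = T * H_dr^2 / t
H_dr^2 = 7.0^2 = 49.0
cv = 0.55 * 49.0 / 338
cv = 0.07973 m^2/day


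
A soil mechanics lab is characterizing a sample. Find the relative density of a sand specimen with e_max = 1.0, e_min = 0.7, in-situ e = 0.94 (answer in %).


Using Dr = (e_max - e) / (e_max - e_min) * 100
e_max - e = 1.0 - 0.94 = 0.06
e_max - e_min = 1.0 - 0.7 = 0.3
Dr = 0.06 / 0.3 * 100
Dr = 20.0 %


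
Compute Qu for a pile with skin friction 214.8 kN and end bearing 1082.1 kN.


Using Qu = Qf + Qb
Qu = 214.8 + 1082.1
Qu = 1296.9 kN


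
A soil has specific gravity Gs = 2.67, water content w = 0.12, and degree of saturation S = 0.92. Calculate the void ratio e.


Using the relation e = Gs * w / S
e = 2.67 * 0.12 / 0.92
e = 0.3483


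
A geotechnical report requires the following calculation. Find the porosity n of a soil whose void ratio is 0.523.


Result: 0.3434

Derivation:
Using the relation n = e / (1 + e)
n = 0.523 / (1 + 0.523)
n = 0.523 / 1.523
n = 0.3434


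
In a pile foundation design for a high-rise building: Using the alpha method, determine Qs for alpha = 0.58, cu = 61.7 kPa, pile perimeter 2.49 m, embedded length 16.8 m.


Result: 1497.0 kN

Derivation:
Using Qs = alpha * cu * perimeter * L
Qs = 0.58 * 61.7 * 2.49 * 16.8
Qs = 1497.0 kN


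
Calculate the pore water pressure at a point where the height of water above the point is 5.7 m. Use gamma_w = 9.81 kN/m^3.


Result: 55.92 kPa

Derivation:
Using u = gamma_w * h_w
u = 9.81 * 5.7
u = 55.92 kPa


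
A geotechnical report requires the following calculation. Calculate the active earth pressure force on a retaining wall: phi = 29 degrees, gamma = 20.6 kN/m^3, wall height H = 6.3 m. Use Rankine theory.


Compute active earth pressure coefficient:
Ka = tan^2(45 - phi/2) = tan^2(30.5) = 0.346974
Compute active force:
Pa = 0.5 * Ka * gamma * H^2
Pa = 0.5 * 0.346974 * 20.6 * 6.3^2
Pa = 141.85 kN/m


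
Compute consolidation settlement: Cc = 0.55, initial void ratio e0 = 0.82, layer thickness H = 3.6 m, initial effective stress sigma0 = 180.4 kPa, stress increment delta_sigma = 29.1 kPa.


Using Sc = Cc * H / (1 + e0) * log10((sigma0 + delta_sigma) / sigma0)
Stress ratio = (180.4 + 29.1) / 180.4 = 1.16131
log10(1.16131) = 0.0649475
Cc * H / (1 + e0) = 0.55 * 3.6 / (1 + 0.82) = 1.08791
Sc = 1.08791 * 0.0649475
Sc = 0.0707 m


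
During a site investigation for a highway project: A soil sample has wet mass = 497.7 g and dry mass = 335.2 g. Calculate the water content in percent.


Using w = (m_wet - m_dry) / m_dry * 100
m_wet - m_dry = 497.7 - 335.2 = 162.5 g
w = 162.5 / 335.2 * 100
w = 48.48 %


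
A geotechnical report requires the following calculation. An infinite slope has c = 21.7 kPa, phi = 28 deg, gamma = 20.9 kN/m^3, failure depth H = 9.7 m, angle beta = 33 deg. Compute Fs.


Using Fs = c / (gamma*H*sin(beta)*cos(beta)) + tan(phi)/tan(beta)
Cohesion contribution = 21.7 / (20.9*9.7*sin(33)*cos(33))
Cohesion contribution = 0.234337
Friction contribution = tan(28)/tan(33) = 0.818761
Fs = 0.234337 + 0.818761
Fs = 1.053


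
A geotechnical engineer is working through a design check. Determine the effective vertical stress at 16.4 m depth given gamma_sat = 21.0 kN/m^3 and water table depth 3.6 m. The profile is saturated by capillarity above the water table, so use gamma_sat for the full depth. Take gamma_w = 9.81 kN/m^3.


Total stress = gamma_sat * depth
sigma = 21.0 * 16.4 = 344.4 kPa
Pore water pressure u = gamma_w * (depth - d_wt)
u = 9.81 * (16.4 - 3.6) = 125.568 kPa
Effective stress = sigma - u
sigma' = 344.4 - 125.568 = 218.83 kPa


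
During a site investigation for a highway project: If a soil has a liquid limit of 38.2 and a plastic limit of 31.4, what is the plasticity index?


Result: 6.8

Derivation:
Using PI = LL - PL
PI = 38.2 - 31.4
PI = 6.8


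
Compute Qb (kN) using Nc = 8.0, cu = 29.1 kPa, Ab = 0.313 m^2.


Result: 72.87 kN

Derivation:
Using Qb = Nc * cu * Ab
Qb = 8.0 * 29.1 * 0.313
Qb = 72.87 kN


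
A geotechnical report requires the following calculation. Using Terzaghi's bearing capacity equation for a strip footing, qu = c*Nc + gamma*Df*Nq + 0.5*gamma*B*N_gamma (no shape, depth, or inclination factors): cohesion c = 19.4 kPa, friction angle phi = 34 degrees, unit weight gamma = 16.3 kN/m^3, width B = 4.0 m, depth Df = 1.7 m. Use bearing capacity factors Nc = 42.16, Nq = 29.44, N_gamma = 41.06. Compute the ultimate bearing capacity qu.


Result: 2972.24 kPa

Derivation:
Compute qu = c*Nc + gamma*Df*Nq + 0.5*gamma*B*N_gamma
Term 1: 19.4 * 42.16 = 817.904
Term 2: 16.3 * 1.7 * 29.44 = 815.7824
Term 3: 0.5 * 16.3 * 4.0 * 41.06 = 1338.556
qu = 817.904 + 815.7824 + 1338.556
qu = 2972.24 kPa


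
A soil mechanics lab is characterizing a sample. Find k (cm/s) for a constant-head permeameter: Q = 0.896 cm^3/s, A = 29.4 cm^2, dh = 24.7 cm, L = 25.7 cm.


Result: 0.03171 cm/s

Derivation:
Compute hydraulic gradient:
i = dh / L = 24.7 / 25.7 = 0.961089
Then apply Darcy's law:
k = Q / (A * i)
k = 0.896 / (29.4 * 0.961089)
k = 0.896 / 28.256
k = 0.03171 cm/s


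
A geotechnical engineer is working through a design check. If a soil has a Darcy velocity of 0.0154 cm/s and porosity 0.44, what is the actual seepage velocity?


Result: 0.035 cm/s

Derivation:
Using v_s = v_d / n
v_s = 0.0154 / 0.44
v_s = 0.035 cm/s


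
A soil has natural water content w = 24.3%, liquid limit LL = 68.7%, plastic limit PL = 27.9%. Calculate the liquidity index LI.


Result: -0.088

Derivation:
First compute the plasticity index:
PI = LL - PL = 68.7 - 27.9 = 40.8
Then compute the liquidity index:
LI = (w - PL) / PI
LI = (24.3 - 27.9) / 40.8
LI = -0.088


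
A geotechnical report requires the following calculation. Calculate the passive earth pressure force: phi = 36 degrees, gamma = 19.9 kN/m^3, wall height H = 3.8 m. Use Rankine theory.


Compute passive earth pressure coefficient:
Kp = tan^2(45 + phi/2) = tan^2(63.0) = 3.85184
Compute passive force:
Pp = 0.5 * Kp * gamma * H^2
Pp = 0.5 * 3.85184 * 19.9 * 3.8^2
Pp = 553.42 kN/m


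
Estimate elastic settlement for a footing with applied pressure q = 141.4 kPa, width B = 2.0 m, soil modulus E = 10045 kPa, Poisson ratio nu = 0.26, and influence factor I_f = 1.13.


Using Se = q * B * (1 - nu^2) * I_f / E
1 - nu^2 = 1 - 0.26^2 = 0.9324
Se = 141.4 * 2.0 * 0.9324 * 1.13 / 10045
Se = 0.029663 m
Convert to mm: Se = 0.029663 * 1000 = 29.663 mm


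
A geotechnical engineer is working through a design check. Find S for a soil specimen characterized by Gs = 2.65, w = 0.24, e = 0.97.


Result: 0.6557

Derivation:
Using S = Gs * w / e
S = 2.65 * 0.24 / 0.97
S = 0.6557


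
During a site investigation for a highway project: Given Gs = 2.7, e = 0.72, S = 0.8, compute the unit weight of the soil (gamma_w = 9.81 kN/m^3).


Result: 18.685 kN/m^3

Derivation:
Using gamma = gamma_w * (Gs + S*e) / (1 + e)
Numerator: Gs + S*e = 2.7 + 0.8*0.72 = 3.276
Denominator: 1 + e = 1 + 0.72 = 1.72
gamma = 9.81 * 3.276 / 1.72
gamma = 18.685 kN/m^3


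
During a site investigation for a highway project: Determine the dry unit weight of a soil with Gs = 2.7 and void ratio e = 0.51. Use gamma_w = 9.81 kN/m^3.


Using gamma_d = Gs * gamma_w / (1 + e)
gamma_d = 2.7 * 9.81 / (1 + 0.51)
gamma_d = 2.7 * 9.81 / 1.51
gamma_d = 17.541 kN/m^3


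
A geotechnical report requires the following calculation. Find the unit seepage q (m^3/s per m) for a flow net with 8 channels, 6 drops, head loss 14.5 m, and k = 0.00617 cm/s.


Convert k to m/s for unit consistency with H:
k = 0.00617 cm/s = 0.00617 / 100 m/s = 6.17e-05 m/s
Using q = k * H * Nf / Nd
Nf / Nd = 8 / 6 = 1.3333
q = 6.17e-05 * 14.5 * 1.3333
q = 0.001193 m^3/s per m


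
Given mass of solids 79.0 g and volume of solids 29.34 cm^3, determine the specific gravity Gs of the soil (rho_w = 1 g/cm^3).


Using Gs = m_s / (V_s * rho_w)
Since rho_w = 1 g/cm^3:
Gs = 79.0 / 29.34
Gs = 2.693


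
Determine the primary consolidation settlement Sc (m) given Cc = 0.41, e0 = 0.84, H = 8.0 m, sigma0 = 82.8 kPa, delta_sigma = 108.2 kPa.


Using Sc = Cc * H / (1 + e0) * log10((sigma0 + delta_sigma) / sigma0)
Stress ratio = (82.8 + 108.2) / 82.8 = 2.30676
log10(2.30676) = 0.363003
Cc * H / (1 + e0) = 0.41 * 8.0 / (1 + 0.84) = 1.78261
Sc = 1.78261 * 0.363003
Sc = 0.6471 m


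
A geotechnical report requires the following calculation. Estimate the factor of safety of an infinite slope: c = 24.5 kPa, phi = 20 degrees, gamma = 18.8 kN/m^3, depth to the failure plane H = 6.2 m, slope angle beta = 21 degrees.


Using Fs = c / (gamma*H*sin(beta)*cos(beta)) + tan(phi)/tan(beta)
Cohesion contribution = 24.5 / (18.8*6.2*sin(21)*cos(21))
Cohesion contribution = 0.628255
Friction contribution = tan(20)/tan(21) = 0.948175
Fs = 0.628255 + 0.948175
Fs = 1.576


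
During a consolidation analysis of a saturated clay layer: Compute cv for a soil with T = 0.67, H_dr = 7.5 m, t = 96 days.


Using cv = T * H_dr^2 / t
H_dr^2 = 7.5^2 = 56.25
cv = 0.67 * 56.25 / 96
cv = 0.39258 m^2/day


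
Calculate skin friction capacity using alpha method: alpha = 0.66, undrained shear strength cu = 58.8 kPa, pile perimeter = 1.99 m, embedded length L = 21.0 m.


Result: 1621.79 kN

Derivation:
Using Qs = alpha * cu * perimeter * L
Qs = 0.66 * 58.8 * 1.99 * 21.0
Qs = 1621.79 kN


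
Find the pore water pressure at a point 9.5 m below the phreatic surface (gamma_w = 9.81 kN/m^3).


Using u = gamma_w * h_w
u = 9.81 * 9.5
u = 93.2 kPa


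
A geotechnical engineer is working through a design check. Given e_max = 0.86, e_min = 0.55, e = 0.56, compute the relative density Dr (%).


Using Dr = (e_max - e) / (e_max - e_min) * 100
e_max - e = 0.86 - 0.56 = 0.3
e_max - e_min = 0.86 - 0.55 = 0.31
Dr = 0.3 / 0.31 * 100
Dr = 96.77 %


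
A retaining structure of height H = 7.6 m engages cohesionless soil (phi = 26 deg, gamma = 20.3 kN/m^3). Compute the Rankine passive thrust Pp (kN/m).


Result: 1501.46 kN/m

Derivation:
Compute passive earth pressure coefficient:
Kp = tan^2(45 + phi/2) = tan^2(58.0) = 2.561071
Compute passive force:
Pp = 0.5 * Kp * gamma * H^2
Pp = 0.5 * 2.561071 * 20.3 * 7.6^2
Pp = 1501.46 kN/m


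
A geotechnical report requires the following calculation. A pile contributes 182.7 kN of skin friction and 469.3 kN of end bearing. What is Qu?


Result: 652.0 kN

Derivation:
Using Qu = Qf + Qb
Qu = 182.7 + 469.3
Qu = 652.0 kN


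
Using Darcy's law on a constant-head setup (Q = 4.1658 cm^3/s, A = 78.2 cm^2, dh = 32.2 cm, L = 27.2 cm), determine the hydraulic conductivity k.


Result: 0.044999 cm/s

Derivation:
Compute hydraulic gradient:
i = dh / L = 32.2 / 27.2 = 1.18382
Then apply Darcy's law:
k = Q / (A * i)
k = 4.1658 / (78.2 * 1.18382)
k = 4.1658 / 92.575
k = 0.044999 cm/s


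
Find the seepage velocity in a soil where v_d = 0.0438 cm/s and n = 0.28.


Using v_s = v_d / n
v_s = 0.0438 / 0.28
v_s = 0.15643 cm/s


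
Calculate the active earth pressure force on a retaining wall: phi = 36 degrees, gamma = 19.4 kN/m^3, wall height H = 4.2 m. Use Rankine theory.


Compute active earth pressure coefficient:
Ka = tan^2(45 - phi/2) = tan^2(27.0) = 0.259616
Compute active force:
Pa = 0.5 * Ka * gamma * H^2
Pa = 0.5 * 0.259616 * 19.4 * 4.2^2
Pa = 44.42 kN/m


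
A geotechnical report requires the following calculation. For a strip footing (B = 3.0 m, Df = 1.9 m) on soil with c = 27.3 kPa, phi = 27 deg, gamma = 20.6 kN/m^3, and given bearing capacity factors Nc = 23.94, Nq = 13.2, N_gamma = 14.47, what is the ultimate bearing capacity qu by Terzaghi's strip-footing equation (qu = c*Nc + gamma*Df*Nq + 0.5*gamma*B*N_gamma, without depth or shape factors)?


Compute qu = c*Nc + gamma*Df*Nq + 0.5*gamma*B*N_gamma
Term 1: 27.3 * 23.94 = 653.562
Term 2: 20.6 * 1.9 * 13.2 = 516.648
Term 3: 0.5 * 20.6 * 3.0 * 14.47 = 447.123
qu = 653.562 + 516.648 + 447.123
qu = 1617.33 kPa


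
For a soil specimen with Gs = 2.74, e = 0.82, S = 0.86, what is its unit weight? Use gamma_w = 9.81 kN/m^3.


Using gamma = gamma_w * (Gs + S*e) / (1 + e)
Numerator: Gs + S*e = 2.74 + 0.86*0.82 = 3.4452
Denominator: 1 + e = 1 + 0.82 = 1.82
gamma = 9.81 * 3.4452 / 1.82
gamma = 18.57 kN/m^3


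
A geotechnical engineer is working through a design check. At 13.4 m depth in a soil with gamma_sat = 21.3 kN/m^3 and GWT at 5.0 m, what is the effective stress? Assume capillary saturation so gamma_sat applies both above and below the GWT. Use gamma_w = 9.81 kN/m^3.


Total stress = gamma_sat * depth
sigma = 21.3 * 13.4 = 285.42 kPa
Pore water pressure u = gamma_w * (depth - d_wt)
u = 9.81 * (13.4 - 5.0) = 82.404 kPa
Effective stress = sigma - u
sigma' = 285.42 - 82.404 = 203.02 kPa


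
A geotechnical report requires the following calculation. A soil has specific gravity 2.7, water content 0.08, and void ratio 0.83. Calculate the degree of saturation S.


Result: 0.2602

Derivation:
Using S = Gs * w / e
S = 2.7 * 0.08 / 0.83
S = 0.2602


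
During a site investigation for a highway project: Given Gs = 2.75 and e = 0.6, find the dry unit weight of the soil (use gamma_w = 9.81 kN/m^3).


Using gamma_d = Gs * gamma_w / (1 + e)
gamma_d = 2.75 * 9.81 / (1 + 0.6)
gamma_d = 2.75 * 9.81 / 1.6
gamma_d = 16.861 kN/m^3


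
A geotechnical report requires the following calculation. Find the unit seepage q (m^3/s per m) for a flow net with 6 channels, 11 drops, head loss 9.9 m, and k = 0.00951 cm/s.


Convert k to m/s for unit consistency with H:
k = 0.00951 cm/s = 0.00951 / 100 m/s = 9.51e-05 m/s
Using q = k * H * Nf / Nd
Nf / Nd = 6 / 11 = 0.5455
q = 9.51e-05 * 9.9 * 0.5455
q = 0.0005135 m^3/s per m


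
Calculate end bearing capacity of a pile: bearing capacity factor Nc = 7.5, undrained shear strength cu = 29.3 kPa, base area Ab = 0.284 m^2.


Result: 62.41 kN

Derivation:
Using Qb = Nc * cu * Ab
Qb = 7.5 * 29.3 * 0.284
Qb = 62.41 kN


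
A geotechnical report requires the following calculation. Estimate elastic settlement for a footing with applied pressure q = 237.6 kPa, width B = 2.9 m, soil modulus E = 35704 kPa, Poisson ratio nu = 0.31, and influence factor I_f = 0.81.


Using Se = q * B * (1 - nu^2) * I_f / E
1 - nu^2 = 1 - 0.31^2 = 0.9039
Se = 237.6 * 2.9 * 0.9039 * 0.81 / 35704
Se = 0.014130 m
Convert to mm: Se = 0.014130 * 1000 = 14.13 mm


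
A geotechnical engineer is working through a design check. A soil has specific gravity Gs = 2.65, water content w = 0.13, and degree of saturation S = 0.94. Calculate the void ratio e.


Result: 0.3665

Derivation:
Using the relation e = Gs * w / S
e = 2.65 * 0.13 / 0.94
e = 0.3665


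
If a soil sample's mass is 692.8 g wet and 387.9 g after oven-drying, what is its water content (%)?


Using w = (m_wet - m_dry) / m_dry * 100
m_wet - m_dry = 692.8 - 387.9 = 304.9 g
w = 304.9 / 387.9 * 100
w = 78.6 %


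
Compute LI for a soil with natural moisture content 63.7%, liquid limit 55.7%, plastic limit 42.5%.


Result: 1.606

Derivation:
First compute the plasticity index:
PI = LL - PL = 55.7 - 42.5 = 13.2
Then compute the liquidity index:
LI = (w - PL) / PI
LI = (63.7 - 42.5) / 13.2
LI = 1.606


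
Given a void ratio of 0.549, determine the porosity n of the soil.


Using the relation n = e / (1 + e)
n = 0.549 / (1 + 0.549)
n = 0.549 / 1.549
n = 0.3544


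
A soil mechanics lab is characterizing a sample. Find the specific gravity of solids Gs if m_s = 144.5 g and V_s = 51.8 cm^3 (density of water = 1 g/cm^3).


Result: 2.79

Derivation:
Using Gs = m_s / (V_s * rho_w)
Since rho_w = 1 g/cm^3:
Gs = 144.5 / 51.8
Gs = 2.79


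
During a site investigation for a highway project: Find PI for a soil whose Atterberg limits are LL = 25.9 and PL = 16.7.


Using PI = LL - PL
PI = 25.9 - 16.7
PI = 9.2


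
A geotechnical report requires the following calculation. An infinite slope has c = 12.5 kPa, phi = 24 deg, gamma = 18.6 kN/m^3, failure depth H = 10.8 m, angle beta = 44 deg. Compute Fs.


Using Fs = c / (gamma*H*sin(beta)*cos(beta)) + tan(phi)/tan(beta)
Cohesion contribution = 12.5 / (18.6*10.8*sin(44)*cos(44))
Cohesion contribution = 0.124528
Friction contribution = tan(24)/tan(44) = 0.461048
Fs = 0.124528 + 0.461048
Fs = 0.586


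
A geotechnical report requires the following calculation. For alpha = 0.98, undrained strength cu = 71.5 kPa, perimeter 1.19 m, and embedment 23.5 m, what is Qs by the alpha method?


Using Qs = alpha * cu * perimeter * L
Qs = 0.98 * 71.5 * 1.19 * 23.5
Qs = 1959.51 kN


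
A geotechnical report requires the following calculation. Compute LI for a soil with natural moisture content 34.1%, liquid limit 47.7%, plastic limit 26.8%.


Result: 0.349

Derivation:
First compute the plasticity index:
PI = LL - PL = 47.7 - 26.8 = 20.9
Then compute the liquidity index:
LI = (w - PL) / PI
LI = (34.1 - 26.8) / 20.9
LI = 0.349


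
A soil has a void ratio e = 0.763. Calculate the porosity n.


Result: 0.4328

Derivation:
Using the relation n = e / (1 + e)
n = 0.763 / (1 + 0.763)
n = 0.763 / 1.763
n = 0.4328


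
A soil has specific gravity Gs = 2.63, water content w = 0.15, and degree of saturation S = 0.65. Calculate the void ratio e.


Result: 0.6069

Derivation:
Using the relation e = Gs * w / S
e = 2.63 * 0.15 / 0.65
e = 0.6069


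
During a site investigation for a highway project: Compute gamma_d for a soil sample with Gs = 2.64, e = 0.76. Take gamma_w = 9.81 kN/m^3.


Using gamma_d = Gs * gamma_w / (1 + e)
gamma_d = 2.64 * 9.81 / (1 + 0.76)
gamma_d = 2.64 * 9.81 / 1.76
gamma_d = 14.715 kN/m^3


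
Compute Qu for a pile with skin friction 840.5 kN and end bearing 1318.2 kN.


Result: 2158.7 kN

Derivation:
Using Qu = Qf + Qb
Qu = 840.5 + 1318.2
Qu = 2158.7 kN


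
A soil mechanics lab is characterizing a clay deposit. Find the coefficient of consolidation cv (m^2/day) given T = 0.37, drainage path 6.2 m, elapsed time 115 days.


Using cv = T * H_dr^2 / t
H_dr^2 = 6.2^2 = 38.44
cv = 0.37 * 38.44 / 115
cv = 0.12368 m^2/day


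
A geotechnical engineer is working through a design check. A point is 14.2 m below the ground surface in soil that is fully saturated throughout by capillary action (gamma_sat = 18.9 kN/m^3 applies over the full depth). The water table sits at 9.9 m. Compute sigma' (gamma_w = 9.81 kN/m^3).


Total stress = gamma_sat * depth
sigma = 18.9 * 14.2 = 268.38 kPa
Pore water pressure u = gamma_w * (depth - d_wt)
u = 9.81 * (14.2 - 9.9) = 42.183 kPa
Effective stress = sigma - u
sigma' = 268.38 - 42.183 = 226.2 kPa


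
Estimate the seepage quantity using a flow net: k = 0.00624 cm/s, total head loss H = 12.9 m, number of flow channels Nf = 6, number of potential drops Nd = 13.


Convert k to m/s for unit consistency with H:
k = 0.00624 cm/s = 0.00624 / 100 m/s = 6.24e-05 m/s
Using q = k * H * Nf / Nd
Nf / Nd = 6 / 13 = 0.4615
q = 6.24e-05 * 12.9 * 0.4615
q = 0.0003715 m^3/s per m


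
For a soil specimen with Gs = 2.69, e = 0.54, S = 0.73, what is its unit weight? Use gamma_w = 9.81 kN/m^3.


Using gamma = gamma_w * (Gs + S*e) / (1 + e)
Numerator: Gs + S*e = 2.69 + 0.73*0.54 = 3.0842
Denominator: 1 + e = 1 + 0.54 = 1.54
gamma = 9.81 * 3.0842 / 1.54
gamma = 19.647 kN/m^3


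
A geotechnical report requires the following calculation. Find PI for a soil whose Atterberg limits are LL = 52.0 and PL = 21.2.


Using PI = LL - PL
PI = 52.0 - 21.2
PI = 30.8


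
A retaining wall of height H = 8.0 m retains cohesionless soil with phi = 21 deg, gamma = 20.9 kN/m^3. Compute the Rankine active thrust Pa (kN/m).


Compute active earth pressure coefficient:
Ka = tan^2(45 - phi/2) = tan^2(34.5) = 0.472355
Compute active force:
Pa = 0.5 * Ka * gamma * H^2
Pa = 0.5 * 0.472355 * 20.9 * 8.0^2
Pa = 315.91 kN/m


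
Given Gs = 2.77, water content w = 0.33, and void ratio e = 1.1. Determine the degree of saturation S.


Using S = Gs * w / e
S = 2.77 * 0.33 / 1.1
S = 0.831


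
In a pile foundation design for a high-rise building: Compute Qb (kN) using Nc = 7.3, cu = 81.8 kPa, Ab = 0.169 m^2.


Using Qb = Nc * cu * Ab
Qb = 7.3 * 81.8 * 0.169
Qb = 100.92 kN


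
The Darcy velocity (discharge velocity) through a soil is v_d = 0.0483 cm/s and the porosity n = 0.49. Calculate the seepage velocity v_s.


Using v_s = v_d / n
v_s = 0.0483 / 0.49
v_s = 0.09857 cm/s


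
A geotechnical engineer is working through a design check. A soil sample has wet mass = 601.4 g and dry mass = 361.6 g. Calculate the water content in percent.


Using w = (m_wet - m_dry) / m_dry * 100
m_wet - m_dry = 601.4 - 361.6 = 239.8 g
w = 239.8 / 361.6 * 100
w = 66.32 %


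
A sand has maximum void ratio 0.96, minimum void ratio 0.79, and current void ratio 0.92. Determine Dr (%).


Using Dr = (e_max - e) / (e_max - e_min) * 100
e_max - e = 0.96 - 0.92 = 0.04
e_max - e_min = 0.96 - 0.79 = 0.17
Dr = 0.04 / 0.17 * 100
Dr = 23.53 %


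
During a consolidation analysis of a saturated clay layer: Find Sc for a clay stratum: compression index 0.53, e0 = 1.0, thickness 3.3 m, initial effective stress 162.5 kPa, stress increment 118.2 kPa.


Result: 0.2076 m

Derivation:
Using Sc = Cc * H / (1 + e0) * log10((sigma0 + delta_sigma) / sigma0)
Stress ratio = (162.5 + 118.2) / 162.5 = 1.72738
log10(1.72738) = 0.237389
Cc * H / (1 + e0) = 0.53 * 3.3 / (1 + 1.0) = 0.8745
Sc = 0.8745 * 0.237389
Sc = 0.2076 m


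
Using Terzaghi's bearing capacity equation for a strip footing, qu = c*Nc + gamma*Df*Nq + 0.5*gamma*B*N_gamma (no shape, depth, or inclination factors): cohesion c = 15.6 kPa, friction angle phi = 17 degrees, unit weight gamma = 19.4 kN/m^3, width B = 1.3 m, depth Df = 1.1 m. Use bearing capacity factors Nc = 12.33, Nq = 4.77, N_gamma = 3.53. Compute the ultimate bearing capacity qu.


Compute qu = c*Nc + gamma*Df*Nq + 0.5*gamma*B*N_gamma
Term 1: 15.6 * 12.33 = 192.348
Term 2: 19.4 * 1.1 * 4.77 = 101.7918
Term 3: 0.5 * 19.4 * 1.3 * 3.53 = 44.5133
qu = 192.348 + 101.7918 + 44.5133
qu = 338.65 kPa


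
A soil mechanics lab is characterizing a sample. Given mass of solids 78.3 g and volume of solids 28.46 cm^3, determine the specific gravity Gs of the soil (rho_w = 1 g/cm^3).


Using Gs = m_s / (V_s * rho_w)
Since rho_w = 1 g/cm^3:
Gs = 78.3 / 28.46
Gs = 2.751


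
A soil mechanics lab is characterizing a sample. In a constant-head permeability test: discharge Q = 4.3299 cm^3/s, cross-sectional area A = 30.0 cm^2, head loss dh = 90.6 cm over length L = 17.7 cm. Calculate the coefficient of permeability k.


Result: 0.028197 cm/s

Derivation:
Compute hydraulic gradient:
i = dh / L = 90.6 / 17.7 = 5.11864
Then apply Darcy's law:
k = Q / (A * i)
k = 4.3299 / (30.0 * 5.11864)
k = 4.3299 / 153.559
k = 0.028197 cm/s


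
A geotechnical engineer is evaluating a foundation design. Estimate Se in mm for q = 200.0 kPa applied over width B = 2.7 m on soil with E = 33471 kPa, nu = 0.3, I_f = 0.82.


Result: 12.039 mm

Derivation:
Using Se = q * B * (1 - nu^2) * I_f / E
1 - nu^2 = 1 - 0.3^2 = 0.91
Se = 200.0 * 2.7 * 0.91 * 0.82 / 33471
Se = 0.012039 m
Convert to mm: Se = 0.012039 * 1000 = 12.039 mm


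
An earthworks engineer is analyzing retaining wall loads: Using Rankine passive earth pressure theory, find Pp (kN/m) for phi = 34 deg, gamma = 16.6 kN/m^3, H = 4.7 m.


Result: 648.52 kN/m

Derivation:
Compute passive earth pressure coefficient:
Kp = tan^2(45 + phi/2) = tan^2(62.0) = 3.537132
Compute passive force:
Pp = 0.5 * Kp * gamma * H^2
Pp = 0.5 * 3.537132 * 16.6 * 4.7^2
Pp = 648.52 kN/m


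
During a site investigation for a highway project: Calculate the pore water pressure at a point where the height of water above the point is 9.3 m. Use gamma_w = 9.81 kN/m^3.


Using u = gamma_w * h_w
u = 9.81 * 9.3
u = 91.23 kPa


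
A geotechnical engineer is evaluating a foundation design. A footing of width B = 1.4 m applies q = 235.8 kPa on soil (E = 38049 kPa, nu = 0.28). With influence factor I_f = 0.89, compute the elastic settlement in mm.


Using Se = q * B * (1 - nu^2) * I_f / E
1 - nu^2 = 1 - 0.28^2 = 0.9216
Se = 235.8 * 1.4 * 0.9216 * 0.89 / 38049
Se = 0.007116 m
Convert to mm: Se = 0.007116 * 1000 = 7.116 mm


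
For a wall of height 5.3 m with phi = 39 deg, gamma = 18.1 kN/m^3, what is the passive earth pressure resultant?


Result: 1117.4 kN/m

Derivation:
Compute passive earth pressure coefficient:
Kp = tan^2(45 + phi/2) = tan^2(64.5) = 4.395495
Compute passive force:
Pp = 0.5 * Kp * gamma * H^2
Pp = 0.5 * 4.395495 * 18.1 * 5.3^2
Pp = 1117.4 kN/m


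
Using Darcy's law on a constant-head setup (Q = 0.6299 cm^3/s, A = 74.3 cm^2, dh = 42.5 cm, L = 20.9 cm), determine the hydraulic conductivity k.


Result: 0.004169 cm/s

Derivation:
Compute hydraulic gradient:
i = dh / L = 42.5 / 20.9 = 2.03349
Then apply Darcy's law:
k = Q / (A * i)
k = 0.6299 / (74.3 * 2.03349)
k = 0.6299 / 151.089
k = 0.004169 cm/s


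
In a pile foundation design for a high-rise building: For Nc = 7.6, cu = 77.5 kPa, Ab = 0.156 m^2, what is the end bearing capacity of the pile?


Result: 91.88 kN

Derivation:
Using Qb = Nc * cu * Ab
Qb = 7.6 * 77.5 * 0.156
Qb = 91.88 kN


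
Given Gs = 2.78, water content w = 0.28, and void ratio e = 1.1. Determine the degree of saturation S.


Using S = Gs * w / e
S = 2.78 * 0.28 / 1.1
S = 0.7076


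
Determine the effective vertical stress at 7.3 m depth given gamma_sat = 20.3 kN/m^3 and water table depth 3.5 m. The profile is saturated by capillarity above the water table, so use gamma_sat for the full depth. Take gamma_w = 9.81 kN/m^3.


Result: 110.91 kPa

Derivation:
Total stress = gamma_sat * depth
sigma = 20.3 * 7.3 = 148.19 kPa
Pore water pressure u = gamma_w * (depth - d_wt)
u = 9.81 * (7.3 - 3.5) = 37.278 kPa
Effective stress = sigma - u
sigma' = 148.19 - 37.278 = 110.91 kPa


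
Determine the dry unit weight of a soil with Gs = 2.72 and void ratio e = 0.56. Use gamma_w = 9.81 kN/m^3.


Using gamma_d = Gs * gamma_w / (1 + e)
gamma_d = 2.72 * 9.81 / (1 + 0.56)
gamma_d = 2.72 * 9.81 / 1.56
gamma_d = 17.105 kN/m^3


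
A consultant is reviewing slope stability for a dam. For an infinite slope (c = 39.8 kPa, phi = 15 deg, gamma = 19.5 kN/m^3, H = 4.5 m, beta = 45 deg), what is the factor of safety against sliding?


Result: 1.175

Derivation:
Using Fs = c / (gamma*H*sin(beta)*cos(beta)) + tan(phi)/tan(beta)
Cohesion contribution = 39.8 / (19.5*4.5*sin(45)*cos(45))
Cohesion contribution = 0.907123
Friction contribution = tan(15)/tan(45) = 0.267949
Fs = 0.907123 + 0.267949
Fs = 1.175


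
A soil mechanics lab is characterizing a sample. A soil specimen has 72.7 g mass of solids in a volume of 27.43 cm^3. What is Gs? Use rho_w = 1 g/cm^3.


Using Gs = m_s / (V_s * rho_w)
Since rho_w = 1 g/cm^3:
Gs = 72.7 / 27.43
Gs = 2.65


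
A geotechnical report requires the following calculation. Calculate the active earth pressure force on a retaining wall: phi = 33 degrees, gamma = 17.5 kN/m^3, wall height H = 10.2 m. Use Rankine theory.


Compute active earth pressure coefficient:
Ka = tan^2(45 - phi/2) = tan^2(28.5) = 0.294801
Compute active force:
Pa = 0.5 * Ka * gamma * H^2
Pa = 0.5 * 0.294801 * 17.5 * 10.2^2
Pa = 268.37 kN/m


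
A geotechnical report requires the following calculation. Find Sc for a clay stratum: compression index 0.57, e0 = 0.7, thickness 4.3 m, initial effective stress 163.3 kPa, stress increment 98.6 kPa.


Result: 0.2958 m

Derivation:
Using Sc = Cc * H / (1 + e0) * log10((sigma0 + delta_sigma) / sigma0)
Stress ratio = (163.3 + 98.6) / 163.3 = 1.6038
log10(1.6038) = 0.205149
Cc * H / (1 + e0) = 0.57 * 4.3 / (1 + 0.7) = 1.44176
Sc = 1.44176 * 0.205149
Sc = 0.2958 m


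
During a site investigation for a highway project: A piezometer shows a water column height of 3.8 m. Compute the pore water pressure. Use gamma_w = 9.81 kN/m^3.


Using u = gamma_w * h_w
u = 9.81 * 3.8
u = 37.28 kPa


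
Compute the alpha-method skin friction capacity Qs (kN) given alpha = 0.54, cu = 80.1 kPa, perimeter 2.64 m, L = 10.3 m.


Result: 1176.16 kN

Derivation:
Using Qs = alpha * cu * perimeter * L
Qs = 0.54 * 80.1 * 2.64 * 10.3
Qs = 1176.16 kN


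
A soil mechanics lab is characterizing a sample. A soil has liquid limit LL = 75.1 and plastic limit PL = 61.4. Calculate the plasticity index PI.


Using PI = LL - PL
PI = 75.1 - 61.4
PI = 13.7


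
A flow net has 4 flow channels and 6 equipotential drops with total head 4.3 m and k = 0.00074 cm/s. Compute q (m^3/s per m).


Convert k to m/s for unit consistency with H:
k = 0.00074 cm/s = 0.00074 / 100 m/s = 7.4e-06 m/s
Using q = k * H * Nf / Nd
Nf / Nd = 4 / 6 = 0.6667
q = 7.4e-06 * 4.3 * 0.6667
q = 2.121e-05 m^3/s per m


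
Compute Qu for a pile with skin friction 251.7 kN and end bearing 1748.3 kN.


Result: 2000.0 kN

Derivation:
Using Qu = Qf + Qb
Qu = 251.7 + 1748.3
Qu = 2000.0 kN


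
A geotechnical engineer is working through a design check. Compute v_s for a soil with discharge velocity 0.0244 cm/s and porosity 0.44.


Using v_s = v_d / n
v_s = 0.0244 / 0.44
v_s = 0.05545 cm/s


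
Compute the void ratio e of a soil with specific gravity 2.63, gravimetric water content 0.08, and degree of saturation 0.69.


Using the relation e = Gs * w / S
e = 2.63 * 0.08 / 0.69
e = 0.3049


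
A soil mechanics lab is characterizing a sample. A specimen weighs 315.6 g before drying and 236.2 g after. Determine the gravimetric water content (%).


Result: 33.62 %

Derivation:
Using w = (m_wet - m_dry) / m_dry * 100
m_wet - m_dry = 315.6 - 236.2 = 79.4 g
w = 79.4 / 236.2 * 100
w = 33.62 %


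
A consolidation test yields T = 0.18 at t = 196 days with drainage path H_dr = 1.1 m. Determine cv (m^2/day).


Result: 0.00111 m^2/day

Derivation:
Using cv = T * H_dr^2 / t
H_dr^2 = 1.1^2 = 1.21
cv = 0.18 * 1.21 / 196
cv = 0.00111 m^2/day


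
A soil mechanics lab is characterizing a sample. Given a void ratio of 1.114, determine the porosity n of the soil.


Using the relation n = e / (1 + e)
n = 1.114 / (1 + 1.114)
n = 1.114 / 2.114
n = 0.527


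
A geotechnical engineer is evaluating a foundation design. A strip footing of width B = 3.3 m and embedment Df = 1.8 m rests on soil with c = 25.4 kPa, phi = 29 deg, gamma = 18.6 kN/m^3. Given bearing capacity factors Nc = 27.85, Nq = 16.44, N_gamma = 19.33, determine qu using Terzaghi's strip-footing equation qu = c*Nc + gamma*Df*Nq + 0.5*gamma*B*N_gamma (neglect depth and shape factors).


Result: 1851.04 kPa

Derivation:
Compute qu = c*Nc + gamma*Df*Nq + 0.5*gamma*B*N_gamma
Term 1: 25.4 * 27.85 = 707.39
Term 2: 18.6 * 1.8 * 16.44 = 550.4112
Term 3: 0.5 * 18.6 * 3.3 * 19.33 = 593.2377
qu = 707.39 + 550.4112 + 593.2377
qu = 1851.04 kPa


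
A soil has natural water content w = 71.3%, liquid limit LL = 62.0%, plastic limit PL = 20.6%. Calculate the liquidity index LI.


First compute the plasticity index:
PI = LL - PL = 62.0 - 20.6 = 41.4
Then compute the liquidity index:
LI = (w - PL) / PI
LI = (71.3 - 20.6) / 41.4
LI = 1.225


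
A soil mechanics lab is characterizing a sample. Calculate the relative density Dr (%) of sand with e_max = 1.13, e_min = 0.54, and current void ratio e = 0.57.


Result: 94.92 %

Derivation:
Using Dr = (e_max - e) / (e_max - e_min) * 100
e_max - e = 1.13 - 0.57 = 0.56
e_max - e_min = 1.13 - 0.54 = 0.59
Dr = 0.56 / 0.59 * 100
Dr = 94.92 %


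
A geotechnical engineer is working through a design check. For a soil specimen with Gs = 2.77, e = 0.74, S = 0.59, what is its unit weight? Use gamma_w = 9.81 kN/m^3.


Using gamma = gamma_w * (Gs + S*e) / (1 + e)
Numerator: Gs + S*e = 2.77 + 0.59*0.74 = 3.2066
Denominator: 1 + e = 1 + 0.74 = 1.74
gamma = 9.81 * 3.2066 / 1.74
gamma = 18.079 kN/m^3


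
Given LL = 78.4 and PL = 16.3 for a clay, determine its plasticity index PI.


Using PI = LL - PL
PI = 78.4 - 16.3
PI = 62.1


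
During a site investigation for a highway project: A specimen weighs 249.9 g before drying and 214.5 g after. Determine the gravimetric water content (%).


Using w = (m_wet - m_dry) / m_dry * 100
m_wet - m_dry = 249.9 - 214.5 = 35.4 g
w = 35.4 / 214.5 * 100
w = 16.5 %
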